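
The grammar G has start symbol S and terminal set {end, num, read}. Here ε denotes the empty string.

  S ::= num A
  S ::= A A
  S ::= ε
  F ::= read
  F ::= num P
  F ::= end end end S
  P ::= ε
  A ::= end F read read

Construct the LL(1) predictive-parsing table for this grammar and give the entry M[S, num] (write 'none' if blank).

S ::= num A

FIRST(F) = {end, num, read}
FIRST(P) = {ε}
FIRST(A) = {end}
FIRST(S) = {ε, end, num}  (via A A)
FOLLOW(S) includes $ since S is the start symbol.
FOLLOW(F): in A::=end F read read, F is followed by read read with FIRST {read}. Thus FOLLOW(F) = {read}.
FOLLOW(S): in F::=end end end S, the suffix after S is empty, so FOLLOW(S) ⊇ FOLLOW(F) = {read}. Thus FOLLOW(S) = {$, read}.
For S ::= num A: FIRST(num A) = {num}, so it goes in M[S, t] for t ∈ {num}.
For S ::= A A: FIRST(A A) = {end}, so it goes in M[S, t] for t ∈ {end}.
For S ::= ε: FIRST(ε) = {ε}, so it goes in M[S, t] for t ∈ {}; since ε ∈ FIRST, also for every t ∈ FOLLOW(S) = {$, read}.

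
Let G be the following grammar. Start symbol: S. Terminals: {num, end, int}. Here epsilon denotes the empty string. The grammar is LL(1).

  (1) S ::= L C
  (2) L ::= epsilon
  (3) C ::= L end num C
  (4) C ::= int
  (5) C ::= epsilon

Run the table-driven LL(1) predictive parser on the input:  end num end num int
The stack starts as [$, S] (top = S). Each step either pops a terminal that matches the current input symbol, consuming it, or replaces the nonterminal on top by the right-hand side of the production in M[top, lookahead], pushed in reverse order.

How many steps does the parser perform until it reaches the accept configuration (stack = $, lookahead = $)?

      Stack          Input                  Action
   1  $ S            end num end num int $  expand S ::= L C
   2  $ C L          end num end num int $  expand L ::= epsilon
   3  $ C            end num end num int $  expand C ::= L end num C
   4  $ C num end L  end num end num int $  expand L ::= epsilon
   5  $ C num end    end num end num int $  match end
   6  $ C num        num end num int $      match num
   7  $ C            end num int $          expand C ::= L end num C
   8  $ C num end L  end num int $          expand L ::= epsilon
   9  $ C num end    end num int $          match end
  10  $ C num        num int $              match num
  11  $ C            int $                  expand C ::= int
  12  $ int          int $                  match int
Accept reached after 12 steps.

12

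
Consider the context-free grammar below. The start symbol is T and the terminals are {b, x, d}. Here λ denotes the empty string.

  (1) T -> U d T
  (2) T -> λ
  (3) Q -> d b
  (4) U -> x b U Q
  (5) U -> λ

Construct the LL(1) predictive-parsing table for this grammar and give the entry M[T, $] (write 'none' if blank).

FIRST(Q): from Q->d b we get {d}. So FIRST(Q) = {d}.
FIRST(U): from U->x b U Q we get {x}; from U->λ we get {λ}. So FIRST(U) = {λ, x}.
FIRST(T): from T->U d T we get {d, x}; from T->λ we get {λ}. So FIRST(T) = {λ, d, x}.
FOLLOW(T) includes $ since T is the start symbol.
FOLLOW(T): in T->U d T, the suffix after T is empty (adds nothing new). Thus FOLLOW(T) = {$}.
For T -> U d T: FIRST(U d T) = {d, x}, so it goes in M[T, t] for t ∈ {d, x}.
For T -> λ: FIRST(λ) = {λ}, so it goes in M[T, t] for t ∈ {}; since λ ∈ FIRST, also for every t ∈ FOLLOW(T) = {$}.

T -> λ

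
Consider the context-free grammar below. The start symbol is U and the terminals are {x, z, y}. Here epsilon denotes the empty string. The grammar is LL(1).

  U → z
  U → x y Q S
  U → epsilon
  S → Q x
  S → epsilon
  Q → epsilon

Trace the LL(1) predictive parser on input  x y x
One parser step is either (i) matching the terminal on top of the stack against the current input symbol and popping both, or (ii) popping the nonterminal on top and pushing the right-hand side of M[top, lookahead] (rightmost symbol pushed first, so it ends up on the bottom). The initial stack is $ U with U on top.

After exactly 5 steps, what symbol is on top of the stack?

Q

     Stack      Input    Action
  1  $ U        x y x $  expand U → x y Q S
  2  $ S Q y x  x y x $  match x
  3  $ S Q y    y x $    match y
  4  $ S Q      x $      expand Q → epsilon
  5  $ S        x $      expand S → Q x
Stack after step 5: $ x Q (top = Q).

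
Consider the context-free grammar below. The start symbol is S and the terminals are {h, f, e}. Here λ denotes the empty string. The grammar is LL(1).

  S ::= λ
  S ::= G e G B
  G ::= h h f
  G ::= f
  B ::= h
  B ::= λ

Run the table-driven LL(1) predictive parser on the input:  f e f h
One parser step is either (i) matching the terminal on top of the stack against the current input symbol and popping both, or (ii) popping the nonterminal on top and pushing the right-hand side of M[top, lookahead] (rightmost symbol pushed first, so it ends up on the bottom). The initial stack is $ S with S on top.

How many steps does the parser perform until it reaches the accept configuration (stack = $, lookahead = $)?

8

step 1: stack=$ S  input=f e f h $  — expand S ::= G e G B
step 2: stack=$ B G e G  input=f e f h $  — expand G ::= f
step 3: stack=$ B G e f  input=f e f h $  — match f
step 4: stack=$ B G e  input=e f h $  — match e
step 5: stack=$ B G  input=f h $  — expand G ::= f
step 6: stack=$ B f  input=f h $  — match f
step 7: stack=$ B  input=h $  — expand B ::= h
step 8: stack=$ h  input=h $  — match h
Accept reached after 8 steps.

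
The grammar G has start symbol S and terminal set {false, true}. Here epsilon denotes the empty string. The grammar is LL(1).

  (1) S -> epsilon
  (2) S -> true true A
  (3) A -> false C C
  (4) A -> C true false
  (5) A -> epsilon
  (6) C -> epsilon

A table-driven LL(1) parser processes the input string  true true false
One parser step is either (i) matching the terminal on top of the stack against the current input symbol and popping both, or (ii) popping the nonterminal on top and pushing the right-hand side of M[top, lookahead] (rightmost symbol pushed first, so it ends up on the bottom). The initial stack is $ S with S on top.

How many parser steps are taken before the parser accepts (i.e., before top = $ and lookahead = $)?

     Stack          Input              Action
  1  $ S            true true false $  expand S -> true true A
  2  $ A true true  true true false $  match true
  3  $ A true       true false $       match true
  4  $ A            false $            expand A -> false C C
  5  $ C C false    false $            match false
  6  $ C C          $                  expand C -> epsilon
  7  $ C            $                  expand C -> epsilon
Accept reached after 7 steps.

7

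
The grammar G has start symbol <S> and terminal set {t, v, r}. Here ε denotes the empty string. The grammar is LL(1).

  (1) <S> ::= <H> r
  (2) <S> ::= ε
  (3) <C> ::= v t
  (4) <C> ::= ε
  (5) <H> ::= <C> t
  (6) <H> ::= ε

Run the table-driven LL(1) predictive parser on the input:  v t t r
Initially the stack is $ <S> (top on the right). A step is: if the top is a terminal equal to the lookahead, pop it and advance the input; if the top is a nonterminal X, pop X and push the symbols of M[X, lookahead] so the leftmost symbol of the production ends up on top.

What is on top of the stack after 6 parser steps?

r

     Stack      Input      Action
  1  $ <S>      v t t r $  expand <S> ::= <H> r
  2  $ r <H>    v t t r $  expand <H> ::= <C> t
  3  $ r t <C>  v t t r $  expand <C> ::= v t
  4  $ r t t v  v t t r $  match v
  5  $ r t t    t t r $    match t
  6  $ r t      t r $      match t
Stack after step 6: $ r (top = r).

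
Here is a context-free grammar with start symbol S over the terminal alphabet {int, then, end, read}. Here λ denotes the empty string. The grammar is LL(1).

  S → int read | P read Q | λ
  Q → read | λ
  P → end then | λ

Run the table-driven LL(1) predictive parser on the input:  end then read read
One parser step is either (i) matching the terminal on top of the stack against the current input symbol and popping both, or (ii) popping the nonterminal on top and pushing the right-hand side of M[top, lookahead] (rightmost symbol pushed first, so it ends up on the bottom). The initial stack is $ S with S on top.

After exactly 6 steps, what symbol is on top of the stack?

read

step 1: stack=$ S  input=end then read read $  — expand S → P read Q
step 2: stack=$ Q read P  input=end then read read $  — expand P → end then
step 3: stack=$ Q read then end  input=end then read read $  — match end
step 4: stack=$ Q read then  input=then read read $  — match then
step 5: stack=$ Q read  input=read read $  — match read
step 6: stack=$ Q  input=read $  — expand Q → read
Stack after step 6: $ read (top = read).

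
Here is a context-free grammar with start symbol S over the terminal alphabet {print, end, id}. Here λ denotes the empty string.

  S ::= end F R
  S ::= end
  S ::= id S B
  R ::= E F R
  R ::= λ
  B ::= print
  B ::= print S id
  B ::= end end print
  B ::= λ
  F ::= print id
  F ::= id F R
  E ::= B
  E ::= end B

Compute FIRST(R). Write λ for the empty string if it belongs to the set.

FIRST(S) = {end, id}
FIRST(B) = {λ, end, print}
FIRST(F) = {id, print}
FIRST(E) = {λ, end, print}  (via B)
FIRST(R) = {λ, end, id, print}  (via E F R)

{λ, end, id, print}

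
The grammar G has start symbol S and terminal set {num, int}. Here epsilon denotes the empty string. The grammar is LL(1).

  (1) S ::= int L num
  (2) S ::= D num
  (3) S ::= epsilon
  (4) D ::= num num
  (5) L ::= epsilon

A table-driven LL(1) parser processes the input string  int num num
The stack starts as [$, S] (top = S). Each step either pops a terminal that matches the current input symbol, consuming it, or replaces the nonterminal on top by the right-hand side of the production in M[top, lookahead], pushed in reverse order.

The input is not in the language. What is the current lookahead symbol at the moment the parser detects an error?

step 1: stack=$ S  input=int num num $  — expand S ::= int L num
step 2: stack=$ num L int  input=int num num $  — match int
step 3: stack=$ num L  input=num num $  — expand L ::= epsilon
step 4: stack=$ num  input=num num $  — match num
step 5: stack=$  input=num $  — error: stack empty but input remains

num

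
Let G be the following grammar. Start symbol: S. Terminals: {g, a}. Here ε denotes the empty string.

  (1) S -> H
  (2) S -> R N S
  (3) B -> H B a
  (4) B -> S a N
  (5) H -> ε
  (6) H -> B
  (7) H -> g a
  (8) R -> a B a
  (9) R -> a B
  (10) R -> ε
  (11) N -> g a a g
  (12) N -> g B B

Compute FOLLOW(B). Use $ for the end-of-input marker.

FIRST(R) = {ε, a}
FIRST(N) = {g}
FIRST(S) = {ε, a, g}  (via H, R N S)
FIRST(B) = {a, g}  (via H B a, S a N)
FIRST(H) = {ε, a, g}  (via B)
FOLLOW(S) includes $ since S is the start symbol.
FOLLOW(S): in S->R N S, the suffix after S is empty (adds nothing new); in B->S a N, S is followed by a N with FIRST {a}. Thus FOLLOW(S) = {$, a}.
FOLLOW(H): in S->H, the suffix after H is empty, so FOLLOW(H) ⊇ FOLLOW(S) = {$, a}; in B->H B a, H is followed by B a with FIRST {a, g}. Thus FOLLOW(H) = {$, a, g}.
FOLLOW(R): in S->R N S, R is followed by N S with FIRST {g}. Thus FOLLOW(R) = {g}.
FOLLOW(B): in B->H B a, B is followed by a with FIRST {a}; in H->B, the suffix after B is empty, so FOLLOW(B) ⊇ FOLLOW(H) = {$, a, g}; in R->a B a, B is followed by a with FIRST {a}; in R->a B, the suffix after B is empty, so FOLLOW(B) ⊇ FOLLOW(R) = {g}; in N->g B B (occurrence 1), B is followed by B with FIRST {a, g}; in N->g B B (occurrence 2), the suffix after B is empty, so FOLLOW(B) ⊇ FOLLOW(N) = {$, a, g}. Thus FOLLOW(B) = {$, a, g}.
FOLLOW(N): in S->R N S, N is followed by S with FIRST {ε, a, g}; in S->R N S, the suffix after N is nullable, so FOLLOW(N) ⊇ FOLLOW(S) = {$, a}; in B->S a N, the suffix after N is empty, so FOLLOW(N) ⊇ FOLLOW(B) = {$, a, g}. Thus FOLLOW(N) = {$, a, g}.

{$, a, g}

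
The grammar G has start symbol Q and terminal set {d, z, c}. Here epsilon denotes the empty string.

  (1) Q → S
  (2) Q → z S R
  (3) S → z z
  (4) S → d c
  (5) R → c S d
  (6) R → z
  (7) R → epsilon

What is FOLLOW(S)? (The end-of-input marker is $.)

{$, c, d, z}

FIRST(S): from S→z z we get {z}; from S→d c we get {d}. So FIRST(S) = {d, z}.
FIRST(R): from R→c S d we get {c}; from R→z we get {z}; from R→epsilon we get {epsilon}. So FIRST(R) = {epsilon, c, z}.
FIRST(Q): from Q→S we get {d, z}; from Q→z S R we get {z}. So FIRST(Q) = {d, z}.
FOLLOW(Q) includes $ since Q is the start symbol.
FOLLOW(Q): Q appears on no right-hand side. Thus FOLLOW(Q) = {$}.
FOLLOW(S): in Q→S, the suffix after S is empty, so FOLLOW(S) ⊇ FOLLOW(Q) = {$}; in Q→z S R, S is followed by R with FIRST {epsilon, c, z}; in Q→z S R, the suffix after S is nullable, so FOLLOW(S) ⊇ FOLLOW(Q) = {$}; in R→c S d, S is followed by d with FIRST {d}. Thus FOLLOW(S) = {$, c, d, z}.
FOLLOW(R): in Q→z S R, the suffix after R is empty, so FOLLOW(R) ⊇ FOLLOW(Q) = {$}. Thus FOLLOW(R) = {$}.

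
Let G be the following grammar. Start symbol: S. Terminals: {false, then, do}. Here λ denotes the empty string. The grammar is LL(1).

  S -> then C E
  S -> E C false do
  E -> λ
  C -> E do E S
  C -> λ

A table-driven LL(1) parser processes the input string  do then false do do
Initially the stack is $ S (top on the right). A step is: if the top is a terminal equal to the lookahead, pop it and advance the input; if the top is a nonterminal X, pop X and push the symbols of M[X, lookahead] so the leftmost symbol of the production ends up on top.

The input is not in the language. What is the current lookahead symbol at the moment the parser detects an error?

      Stack                Input                  Action
   1  $ S                  do then false do do $  expand S -> E C false do
   2  $ do false C E       do then false do do $  expand E -> λ
   3  $ do false C         do then false do do $  expand C -> E do E S
   4  $ do false S E do E  do then false do do $  expand E -> λ
   5  $ do false S E do    do then false do do $  match do
   6  $ do false S E       then false do do $     expand E -> λ
   7  $ do false S         then false do do $     expand S -> then C E
   8  $ do false E C then  then false do do $     match then
   9  $ do false E C       false do do $          expand C -> λ
  10  $ do false E         false do do $          expand E -> λ
  11  $ do false           false do do $          match false
  12  $ do                 do do $                match do
  13  $                    do $                   error: stack empty but input remains

do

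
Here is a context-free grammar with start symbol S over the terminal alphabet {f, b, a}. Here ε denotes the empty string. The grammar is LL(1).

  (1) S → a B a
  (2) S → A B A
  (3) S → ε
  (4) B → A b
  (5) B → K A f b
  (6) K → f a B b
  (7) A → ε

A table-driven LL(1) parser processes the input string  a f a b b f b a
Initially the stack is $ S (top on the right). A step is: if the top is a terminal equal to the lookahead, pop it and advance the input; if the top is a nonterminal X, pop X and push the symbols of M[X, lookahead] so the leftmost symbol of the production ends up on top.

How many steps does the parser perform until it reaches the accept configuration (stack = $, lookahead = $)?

step 1: stack=$ S  input=a f a b b f b a $  — expand S → a B a
step 2: stack=$ a B a  input=a f a b b f b a $  — match a
step 3: stack=$ a B  input=f a b b f b a $  — expand B → K A f b
step 4: stack=$ a b f A K  input=f a b b f b a $  — expand K → f a B b
step 5: stack=$ a b f A b B a f  input=f a b b f b a $  — match f
step 6: stack=$ a b f A b B a  input=a b b f b a $  — match a
step 7: stack=$ a b f A b B  input=b b f b a $  — expand B → A b
step 8: stack=$ a b f A b b A  input=b b f b a $  — expand A → ε
step 9: stack=$ a b f A b b  input=b b f b a $  — match b
step 10: stack=$ a b f A b  input=b f b a $  — match b
step 11: stack=$ a b f A  input=f b a $  — expand A → ε
step 12: stack=$ a b f  input=f b a $  — match f
step 13: stack=$ a b  input=b a $  — match b
step 14: stack=$ a  input=a $  — match a
Accept reached after 14 steps.

14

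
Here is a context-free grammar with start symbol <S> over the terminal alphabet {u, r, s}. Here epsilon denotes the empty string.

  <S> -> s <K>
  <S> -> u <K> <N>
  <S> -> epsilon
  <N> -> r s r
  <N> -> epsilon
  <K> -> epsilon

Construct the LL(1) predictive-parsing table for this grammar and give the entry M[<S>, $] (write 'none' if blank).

FIRST(<S>): from <S>->s <K> we get {s}; from <S>->u <K> <N> we get {u}; from <S>->epsilon we get {epsilon}. So FIRST(<S>) = {epsilon, s, u}.
FIRST(<N>): from <N>->r s r we get {r}; from <N>->epsilon we get {epsilon}. So FIRST(<N>) = {epsilon, r}.
FIRST(<K>): from <K>->epsilon we get {epsilon}. So FIRST(<K>) = {epsilon}.
FOLLOW(<S>) includes $ since <S> is the start symbol.
FOLLOW(<S>): <S> appears on no right-hand side. Thus FOLLOW(<S>) = {$}.
For <S> -> s <K>: FIRST(s <K>) = {s}, so it goes in M[<S>, t] for t ∈ {s}.
For <S> -> u <K> <N>: FIRST(u <K> <N>) = {u}, so it goes in M[<S>, t] for t ∈ {u}.
For <S> -> epsilon: FIRST(epsilon) = {epsilon}, so it goes in M[<S>, t] for t ∈ {}; since epsilon ∈ FIRST, also for every t ∈ FOLLOW(<S>) = {$}.

<S> -> epsilon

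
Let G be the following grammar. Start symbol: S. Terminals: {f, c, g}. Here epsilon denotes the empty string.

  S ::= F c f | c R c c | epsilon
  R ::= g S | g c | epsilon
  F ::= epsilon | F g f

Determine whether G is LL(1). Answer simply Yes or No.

FIRST(S) = {epsilon, c, g}
FIRST(R) = {epsilon, g}
FIRST(F) = {epsilon, g}
FOLLOW(S) = {$, c}
FOLLOW(R) = {c}
FOLLOW(F) = {c, g}
Cell M[F, g] receives both F ::= epsilon and F ::= F g f — the grammar is not LL(1).

No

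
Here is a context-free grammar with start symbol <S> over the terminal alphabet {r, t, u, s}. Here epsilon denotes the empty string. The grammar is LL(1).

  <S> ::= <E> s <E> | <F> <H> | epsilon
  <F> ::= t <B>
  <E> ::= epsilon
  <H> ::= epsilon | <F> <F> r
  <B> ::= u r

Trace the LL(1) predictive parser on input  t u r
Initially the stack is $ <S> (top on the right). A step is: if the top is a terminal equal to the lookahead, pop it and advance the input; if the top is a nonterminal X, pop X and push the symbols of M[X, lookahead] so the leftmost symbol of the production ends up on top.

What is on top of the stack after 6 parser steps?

<H>

step 1: stack=$ <S>  input=t u r $  — expand <S> ::= <F> <H>
step 2: stack=$ <H> <F>  input=t u r $  — expand <F> ::= t <B>
step 3: stack=$ <H> <B> t  input=t u r $  — match t
step 4: stack=$ <H> <B>  input=u r $  — expand <B> ::= u r
step 5: stack=$ <H> r u  input=u r $  — match u
step 6: stack=$ <H> r  input=r $  — match r
Stack after step 6: $ <H> (top = <H>).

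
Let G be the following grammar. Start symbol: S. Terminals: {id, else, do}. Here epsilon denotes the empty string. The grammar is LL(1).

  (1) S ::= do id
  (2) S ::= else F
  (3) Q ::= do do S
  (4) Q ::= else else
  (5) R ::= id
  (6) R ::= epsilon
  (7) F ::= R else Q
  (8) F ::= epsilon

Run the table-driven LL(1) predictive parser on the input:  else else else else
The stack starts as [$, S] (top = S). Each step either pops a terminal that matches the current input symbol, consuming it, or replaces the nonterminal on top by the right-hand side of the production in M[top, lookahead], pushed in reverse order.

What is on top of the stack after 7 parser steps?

step 1: stack=$ S  input=else else else else $  — expand S ::= else F
step 2: stack=$ F else  input=else else else else $  — match else
step 3: stack=$ F  input=else else else $  — expand F ::= R else Q
step 4: stack=$ Q else R  input=else else else $  — expand R ::= epsilon
step 5: stack=$ Q else  input=else else else $  — match else
step 6: stack=$ Q  input=else else $  — expand Q ::= else else
step 7: stack=$ else else  input=else else $  — match else
Stack after step 7: $ else (top = else).

else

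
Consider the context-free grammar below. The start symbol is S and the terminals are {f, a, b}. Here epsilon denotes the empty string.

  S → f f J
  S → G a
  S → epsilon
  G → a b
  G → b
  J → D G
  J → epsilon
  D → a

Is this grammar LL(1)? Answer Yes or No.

Yes

FIRST(S) = {epsilon, a, b, f}
FIRST(G) = {a, b}
FIRST(J) = {epsilon, a}
FIRST(D) = {a}
FOLLOW(S) = {$}
FOLLOW(G) = {$, a}
FOLLOW(J) = {$}
FOLLOW(D) = {a, b}
Each cell of M receives at most one production.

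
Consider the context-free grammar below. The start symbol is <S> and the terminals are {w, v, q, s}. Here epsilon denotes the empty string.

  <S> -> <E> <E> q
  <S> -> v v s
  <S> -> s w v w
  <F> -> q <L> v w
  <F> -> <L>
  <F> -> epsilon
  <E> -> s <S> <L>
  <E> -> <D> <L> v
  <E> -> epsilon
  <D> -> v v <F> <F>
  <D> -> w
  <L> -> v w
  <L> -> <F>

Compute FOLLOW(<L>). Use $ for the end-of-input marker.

FIRST(<D>): from <D>->v v <F> <F> we get {v}; from <D>->w we get {w}. So FIRST(<D>) = {v, w}.
FIRST(<E>): from <E>->s <S> <L> we get {s}; from <E>-><D> <L> v we get {v, w}; from <E>->epsilon we get {epsilon}. So FIRST(<E>) = {epsilon, s, v, w}.
FIRST(<S>): from <S>-><E> <E> q we get {q, s, v, w}; from <S>->v v s we get {v}; from <S>->s w v w we get {s}. So FIRST(<S>) = {q, s, v, w}.
FIRST(<F>): from <F>->q <L> v w we get {q}; from <F>-><L> we get {epsilon, q, v}; from <F>->epsilon we get {epsilon}. So FIRST(<F>) = {epsilon, q, v}.
FIRST(<L>): from <L>->v w we get {v}; from <L>-><F> we get {epsilon, q, v}. So FIRST(<L>) = {epsilon, q, v}.
FOLLOW(<S>) includes $ since <S> is the start symbol.
FOLLOW(<E>): in <S>-><E> <E> q (occurrence 1), <E> is followed by <E> q with FIRST {q, s, v, w}; in <S>-><E> <E> q (occurrence 2), <E> is followed by q with FIRST {q}. Thus FOLLOW(<E>) = {q, s, v, w}.
FOLLOW(<S>): in <E>->s <S> <L>, <S> is followed by <L> with FIRST {epsilon, q, v}; in <E>->s <S> <L>, the suffix after <S> is nullable, so FOLLOW(<S>) ⊇ FOLLOW(<E>) = {q, s, v, w}. Thus FOLLOW(<S>) = {$, q, s, v, w}.
FOLLOW(<D>): in <E>-><D> <L> v, <D> is followed by <L> v with FIRST {q, v}. Thus FOLLOW(<D>) = {q, v}.
FOLLOW(<F>): in <D>->v v <F> <F> (occurrence 1), <F> is followed by <F> with FIRST {epsilon, q, v}; in <D>->v v <F> <F> (occurrence 1), the suffix after <F> is nullable, so FOLLOW(<F>) ⊇ FOLLOW(<D>) = {q, v}; in <D>->v v <F> <F> (occurrence 2), the suffix after <F> is empty, so FOLLOW(<F>) ⊇ FOLLOW(<D>) = {q, v}; in <L>-><F>, the suffix after <F> is empty, so FOLLOW(<F>) ⊇ FOLLOW(<L>) = {q, s, v, w}. Thus FOLLOW(<F>) = {q, s, v, w}.
FOLLOW(<L>): in <F>->q <L> v w, <L> is followed by v w with FIRST {v}; in <F>-><L>, the suffix after <L> is empty, so FOLLOW(<L>) ⊇ FOLLOW(<F>) = {q, s, v, w}; in <E>->s <S> <L>, the suffix after <L> is empty, so FOLLOW(<L>) ⊇ FOLLOW(<E>) = {q, s, v, w}; in <E>-><D> <L> v, <L> is followed by v with FIRST {v}. Thus FOLLOW(<L>) = {q, s, v, w}.

{q, s, v, w}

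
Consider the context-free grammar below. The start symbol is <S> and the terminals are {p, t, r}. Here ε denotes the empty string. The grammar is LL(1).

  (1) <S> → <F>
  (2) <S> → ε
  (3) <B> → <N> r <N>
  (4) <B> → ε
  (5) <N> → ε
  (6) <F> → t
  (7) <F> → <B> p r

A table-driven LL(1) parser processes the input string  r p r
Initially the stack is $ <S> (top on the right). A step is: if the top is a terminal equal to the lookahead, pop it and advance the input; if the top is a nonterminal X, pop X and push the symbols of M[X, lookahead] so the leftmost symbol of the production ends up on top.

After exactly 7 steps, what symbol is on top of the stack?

r

step 1: stack=$ <S>  input=r p r $  — expand <S> → <F>
step 2: stack=$ <F>  input=r p r $  — expand <F> → <B> p r
step 3: stack=$ r p <B>  input=r p r $  — expand <B> → <N> r <N>
step 4: stack=$ r p <N> r <N>  input=r p r $  — expand <N> → ε
step 5: stack=$ r p <N> r  input=r p r $  — match r
step 6: stack=$ r p <N>  input=p r $  — expand <N> → ε
step 7: stack=$ r p  input=p r $  — match p
Stack after step 7: $ r (top = r).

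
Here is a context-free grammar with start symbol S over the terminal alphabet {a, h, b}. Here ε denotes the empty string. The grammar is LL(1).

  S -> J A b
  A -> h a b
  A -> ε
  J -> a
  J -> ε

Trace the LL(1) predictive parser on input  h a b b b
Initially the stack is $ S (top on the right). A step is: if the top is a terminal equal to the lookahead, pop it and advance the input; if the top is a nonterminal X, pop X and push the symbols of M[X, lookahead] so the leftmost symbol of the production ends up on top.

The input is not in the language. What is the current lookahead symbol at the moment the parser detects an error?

b

step 1: stack=$ S  input=h a b b b $  — expand S -> J A b
step 2: stack=$ b A J  input=h a b b b $  — expand J -> ε
step 3: stack=$ b A  input=h a b b b $  — expand A -> h a b
step 4: stack=$ b b a h  input=h a b b b $  — match h
step 5: stack=$ b b a  input=a b b b $  — match a
step 6: stack=$ b b  input=b b b $  — match b
step 7: stack=$ b  input=b b $  — match b
step 8: stack=$  input=b $  — error: stack empty but input remains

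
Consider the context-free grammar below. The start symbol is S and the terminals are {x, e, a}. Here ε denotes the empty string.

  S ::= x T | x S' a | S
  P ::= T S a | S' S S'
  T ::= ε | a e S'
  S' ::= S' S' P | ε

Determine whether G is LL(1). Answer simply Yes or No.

No

FIRST(S) = {x}
FIRST(P) = {a, x}
FIRST(T) = {ε, a}
FIRST(S') = {ε, a, x}
FOLLOW(S) = {$, a, x}
FOLLOW(P) = {$, a, x}
FOLLOW(T) = {$, a, x}
FOLLOW(S') = {$, a, x}
Cell M[P, a] receives both P ::= T S a and P ::= S' S S' — the grammar is not LL(1).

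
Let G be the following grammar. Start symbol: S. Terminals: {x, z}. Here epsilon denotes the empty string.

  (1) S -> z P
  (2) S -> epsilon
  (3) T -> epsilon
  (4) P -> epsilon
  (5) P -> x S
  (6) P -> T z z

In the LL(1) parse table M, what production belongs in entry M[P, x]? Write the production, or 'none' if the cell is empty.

P -> x S

FIRST(S): from S->z P we get {z}; from S->epsilon we get {epsilon}. So FIRST(S) = {epsilon, z}.
FIRST(T): from T->epsilon we get {epsilon}. So FIRST(T) = {epsilon}.
FIRST(P): from P->epsilon we get {epsilon}; from P->x S we get {x}; from P->T z z we get {z}. So FIRST(P) = {epsilon, x, z}.
FOLLOW(S) includes $ since S is the start symbol.
FOLLOW(S): in P->x S, the suffix after S is empty, so FOLLOW(S) ⊇ FOLLOW(P) = {$}. Thus FOLLOW(S) = {$}.
FOLLOW(P): in S->z P, the suffix after P is empty, so FOLLOW(P) ⊇ FOLLOW(S) = {$}. Thus FOLLOW(P) = {$}.
For P -> epsilon: FIRST(epsilon) = {epsilon}, so it goes in M[P, t] for t ∈ {}; since epsilon ∈ FIRST, also for every t ∈ FOLLOW(P) = {$}.
For P -> x S: FIRST(x S) = {x}, so it goes in M[P, t] for t ∈ {x}.
For P -> T z z: FIRST(T z z) = {z}, so it goes in M[P, t] for t ∈ {z}.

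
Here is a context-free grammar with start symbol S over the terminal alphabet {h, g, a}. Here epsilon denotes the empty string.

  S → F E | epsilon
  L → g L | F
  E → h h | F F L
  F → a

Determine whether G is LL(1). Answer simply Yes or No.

FIRST(S) = {epsilon, a}
FIRST(L) = {a, g}
FIRST(E) = {a, h}
FIRST(F) = {a}
FOLLOW(S) = {$}
FOLLOW(L) = {$}
FOLLOW(E) = {$}
FOLLOW(F) = {$, a, g, h}
Each cell of M receives at most one production.

Yes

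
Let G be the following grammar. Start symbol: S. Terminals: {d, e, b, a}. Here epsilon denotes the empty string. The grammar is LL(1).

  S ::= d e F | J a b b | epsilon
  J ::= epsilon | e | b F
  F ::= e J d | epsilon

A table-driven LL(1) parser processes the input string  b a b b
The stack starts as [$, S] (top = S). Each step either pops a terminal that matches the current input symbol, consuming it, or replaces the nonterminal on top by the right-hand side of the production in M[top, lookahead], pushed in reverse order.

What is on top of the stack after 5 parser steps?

step 1: stack=$ S  input=b a b b $  — expand S ::= J a b b
step 2: stack=$ b b a J  input=b a b b $  — expand J ::= b F
step 3: stack=$ b b a F b  input=b a b b $  — match b
step 4: stack=$ b b a F  input=a b b $  — expand F ::= epsilon
step 5: stack=$ b b a  input=a b b $  — match a
Stack after step 5: $ b b (top = b).

b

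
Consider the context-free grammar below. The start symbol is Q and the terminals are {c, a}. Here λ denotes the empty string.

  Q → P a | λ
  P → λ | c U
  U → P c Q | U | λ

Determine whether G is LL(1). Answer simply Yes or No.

FIRST(Q) = {λ, a, c}
FIRST(P) = {λ, c}
FIRST(U) = {λ, c}
FOLLOW(Q) = {$, a, c}
FOLLOW(P) = {a, c}
FOLLOW(U) = {a, c}
Cell M[P, c] receives both P → λ and P → c U — the grammar is not LL(1).

No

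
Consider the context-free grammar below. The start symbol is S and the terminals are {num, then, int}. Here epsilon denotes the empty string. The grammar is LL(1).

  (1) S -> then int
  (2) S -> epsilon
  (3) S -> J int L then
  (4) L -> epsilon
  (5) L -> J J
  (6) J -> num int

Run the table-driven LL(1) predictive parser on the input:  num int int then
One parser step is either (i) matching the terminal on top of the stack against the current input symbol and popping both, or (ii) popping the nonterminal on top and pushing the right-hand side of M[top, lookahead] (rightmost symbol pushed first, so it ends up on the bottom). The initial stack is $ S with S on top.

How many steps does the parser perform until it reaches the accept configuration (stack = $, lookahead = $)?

step 1: stack=$ S  input=num int int then $  — expand S -> J int L then
step 2: stack=$ then L int J  input=num int int then $  — expand J -> num int
step 3: stack=$ then L int int num  input=num int int then $  — match num
step 4: stack=$ then L int int  input=int int then $  — match int
step 5: stack=$ then L int  input=int then $  — match int
step 6: stack=$ then L  input=then $  — expand L -> epsilon
step 7: stack=$ then  input=then $  — match then
Accept reached after 7 steps.

7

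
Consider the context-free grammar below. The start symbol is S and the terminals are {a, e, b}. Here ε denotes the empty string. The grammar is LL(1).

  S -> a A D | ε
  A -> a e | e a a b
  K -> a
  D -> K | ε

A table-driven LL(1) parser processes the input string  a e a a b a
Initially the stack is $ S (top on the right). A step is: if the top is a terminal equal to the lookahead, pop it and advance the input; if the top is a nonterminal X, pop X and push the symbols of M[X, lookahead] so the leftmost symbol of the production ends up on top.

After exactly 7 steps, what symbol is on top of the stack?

     Stack        Input          Action
  1  $ S          a e a a b a $  expand S -> a A D
  2  $ D A a      a e a a b a $  match a
  3  $ D A        e a a b a $    expand A -> e a a b
  4  $ D b a a e  e a a b a $    match e
  5  $ D b a a    a a b a $      match a
  6  $ D b a      a b a $        match a
  7  $ D b        b a $          match b
Stack after step 7: $ D (top = D).

D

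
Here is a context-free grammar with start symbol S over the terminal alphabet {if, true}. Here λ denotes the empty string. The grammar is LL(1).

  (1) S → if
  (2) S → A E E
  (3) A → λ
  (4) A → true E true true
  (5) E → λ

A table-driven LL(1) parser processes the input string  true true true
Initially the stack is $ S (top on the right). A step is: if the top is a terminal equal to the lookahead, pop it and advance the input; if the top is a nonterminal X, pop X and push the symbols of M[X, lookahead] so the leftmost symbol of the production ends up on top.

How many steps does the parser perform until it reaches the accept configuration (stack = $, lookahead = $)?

     Stack                   Input             Action
  1  $ S                     true true true $  expand S → A E E
  2  $ E E A                 true true true $  expand A → true E true true
  3  $ E E true true E true  true true true $  match true
  4  $ E E true true E       true true $       expand E → λ
  5  $ E E true true         true true $       match true
  6  $ E E true              true $            match true
  7  $ E E                   $                 expand E → λ
  8  $ E                     $                 expand E → λ
Accept reached after 8 steps.

8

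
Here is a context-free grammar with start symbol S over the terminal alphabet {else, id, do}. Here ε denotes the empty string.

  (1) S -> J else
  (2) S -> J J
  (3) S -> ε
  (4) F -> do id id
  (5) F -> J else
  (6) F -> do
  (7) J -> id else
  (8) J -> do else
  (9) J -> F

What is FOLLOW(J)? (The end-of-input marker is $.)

FIRST(S) = {ε, do, id}  (via J else, J J)
FIRST(F) = {do, id}  (via J else)
FIRST(J) = {do, id}  (via F)
FOLLOW(S) includes $ since S is the start symbol.
FOLLOW(S): S appears on no right-hand side. Thus FOLLOW(S) = {$}.
FOLLOW(J): in S->J else, J is followed by else with FIRST {else}; in S->J J (occurrence 1), J is followed by J with FIRST {do, id}; in S->J J (occurrence 2), the suffix after J is empty, so FOLLOW(J) ⊇ FOLLOW(S) = {$}; in F->J else, J is followed by else with FIRST {else}. Thus FOLLOW(J) = {$, do, else, id}.
FOLLOW(F): in J->F, the suffix after F is empty, so FOLLOW(F) ⊇ FOLLOW(J) = {$, do, else, id}. Thus FOLLOW(F) = {$, do, else, id}.

{$, do, else, id}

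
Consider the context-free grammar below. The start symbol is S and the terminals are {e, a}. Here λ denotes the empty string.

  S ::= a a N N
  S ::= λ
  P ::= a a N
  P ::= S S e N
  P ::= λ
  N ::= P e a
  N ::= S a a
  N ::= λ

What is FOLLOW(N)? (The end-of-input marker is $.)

{$, a, e}

FIRST(S): from S::=a a N N we get {a}; from S::=λ we get {λ}. So FIRST(S) = {λ, a}.
FIRST(P): from P::=a a N we get {a}; from P::=S S e N we get {a, e}; from P::=λ we get {λ}. So FIRST(P) = {λ, a, e}.
FIRST(N): from N::=P e a we get {a, e}; from N::=S a a we get {a}; from N::=λ we get {λ}. So FIRST(N) = {λ, a, e}.
FOLLOW(S) includes $ since S is the start symbol.
FOLLOW(S): in P::=S S e N (occurrence 1), S is followed by S e N with FIRST {a, e}; in P::=S S e N (occurrence 2), S is followed by e N with FIRST {e}; in N::=S a a, S is followed by a a with FIRST {a}. Thus FOLLOW(S) = {$, a, e}.
FOLLOW(P): in N::=P e a, P is followed by e a with FIRST {e}. Thus FOLLOW(P) = {e}.
FOLLOW(N): in S::=a a N N (occurrence 1), N is followed by N with FIRST {λ, a, e}; in S::=a a N N (occurrence 1), the suffix after N is nullable, so FOLLOW(N) ⊇ FOLLOW(S) = {$, a, e}; in S::=a a N N (occurrence 2), the suffix after N is empty, so FOLLOW(N) ⊇ FOLLOW(S) = {$, a, e}; in P::=a a N, the suffix after N is empty, so FOLLOW(N) ⊇ FOLLOW(P) = {e}; in P::=S S e N, the suffix after N is empty, so FOLLOW(N) ⊇ FOLLOW(P) = {e}. Thus FOLLOW(N) = {$, a, e}.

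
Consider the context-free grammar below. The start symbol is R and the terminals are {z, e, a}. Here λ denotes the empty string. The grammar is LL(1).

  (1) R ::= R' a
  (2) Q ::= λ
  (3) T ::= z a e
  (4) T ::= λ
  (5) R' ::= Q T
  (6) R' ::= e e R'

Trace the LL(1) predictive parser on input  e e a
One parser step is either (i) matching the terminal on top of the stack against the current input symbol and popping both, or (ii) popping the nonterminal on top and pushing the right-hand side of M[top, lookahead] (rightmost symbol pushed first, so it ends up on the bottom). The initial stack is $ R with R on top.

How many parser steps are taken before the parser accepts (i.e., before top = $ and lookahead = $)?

     Stack       Input    Action
  1  $ R         e e a $  expand R ::= R' a
  2  $ a R'      e e a $  expand R' ::= e e R'
  3  $ a R' e e  e e a $  match e
  4  $ a R' e    e a $    match e
  5  $ a R'      a $      expand R' ::= Q T
  6  $ a T Q     a $      expand Q ::= λ
  7  $ a T       a $      expand T ::= λ
  8  $ a         a $      match a
Accept reached after 8 steps.

8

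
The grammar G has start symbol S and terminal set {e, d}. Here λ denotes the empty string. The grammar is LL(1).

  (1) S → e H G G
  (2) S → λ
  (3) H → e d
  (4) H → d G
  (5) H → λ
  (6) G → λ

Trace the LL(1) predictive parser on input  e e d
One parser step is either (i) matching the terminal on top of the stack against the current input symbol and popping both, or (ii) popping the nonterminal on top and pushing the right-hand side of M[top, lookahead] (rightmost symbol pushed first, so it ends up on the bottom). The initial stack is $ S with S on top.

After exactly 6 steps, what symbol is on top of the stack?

G

     Stack      Input    Action
  1  $ S        e e d $  expand S → e H G G
  2  $ G G H e  e e d $  match e
  3  $ G G H    e d $    expand H → e d
  4  $ G G d e  e d $    match e
  5  $ G G d    d $      match d
  6  $ G G      $        expand G → λ
Stack after step 6: $ G (top = G).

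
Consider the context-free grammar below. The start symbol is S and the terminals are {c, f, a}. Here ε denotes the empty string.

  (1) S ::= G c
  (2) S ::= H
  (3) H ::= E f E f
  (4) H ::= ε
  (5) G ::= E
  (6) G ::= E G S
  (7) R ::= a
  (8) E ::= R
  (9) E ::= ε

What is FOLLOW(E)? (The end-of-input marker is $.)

{a, c, f}

FIRST(R): from R::=a we get {a}. So FIRST(R) = {a}.
FIRST(E): from E::=R we get {a}; from E::=ε we get {ε}. So FIRST(E) = {ε, a}.
FIRST(H): from H::=E f E f we get {a, f}; from H::=ε we get {ε}. So FIRST(H) = {ε, a, f}.
FIRST(S): from S::=G c we get {a, c, f}; from S::=H we get {ε, a, f}. So FIRST(S) = {ε, a, c, f}.
FIRST(G): from G::=E we get {ε, a}; from G::=E G S we get {ε, a, c, f}. So FIRST(G) = {ε, a, c, f}.
FOLLOW(S) includes $ since S is the start symbol.
FOLLOW(G): in S::=G c, G is followed by c with FIRST {c}; in G::=E G S, G is followed by S with FIRST {ε, a, c, f}; in G::=E G S, the suffix after G is nullable (adds nothing new). Thus FOLLOW(G) = {a, c, f}.
FOLLOW(S): in G::=E G S, the suffix after S is empty, so FOLLOW(S) ⊇ FOLLOW(G) = {a, c, f}. Thus FOLLOW(S) = {$, a, c, f}.
FOLLOW(H): in S::=H, the suffix after H is empty, so FOLLOW(H) ⊇ FOLLOW(S) = {$, a, c, f}. Thus FOLLOW(H) = {$, a, c, f}.
FOLLOW(E): in H::=E f E f (occurrence 1), E is followed by f E f with FIRST {f}; in H::=E f E f (occurrence 2), E is followed by f with FIRST {f}; in G::=E, the suffix after E is empty, so FOLLOW(E) ⊇ FOLLOW(G) = {a, c, f}; in G::=E G S, E is followed by G S with FIRST {ε, a, c, f}; in G::=E G S, the suffix after E is nullable, so FOLLOW(E) ⊇ FOLLOW(G) = {a, c, f}. Thus FOLLOW(E) = {a, c, f}.
FOLLOW(R): in E::=R, the suffix after R is empty, so FOLLOW(R) ⊇ FOLLOW(E) = {a, c, f}. Thus FOLLOW(R) = {a, c, f}.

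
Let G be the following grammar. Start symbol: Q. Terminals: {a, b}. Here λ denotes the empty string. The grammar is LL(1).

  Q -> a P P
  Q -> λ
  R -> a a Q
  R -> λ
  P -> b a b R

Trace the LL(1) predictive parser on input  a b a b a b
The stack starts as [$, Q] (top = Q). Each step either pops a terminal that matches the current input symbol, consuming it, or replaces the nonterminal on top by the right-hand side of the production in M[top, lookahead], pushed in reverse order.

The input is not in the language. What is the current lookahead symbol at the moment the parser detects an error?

b

step 1: stack=$ Q  input=a b a b a b $  — expand Q -> a P P
step 2: stack=$ P P a  input=a b a b a b $  — match a
step 3: stack=$ P P  input=b a b a b $  — expand P -> b a b R
step 4: stack=$ P R b a b  input=b a b a b $  — match b
step 5: stack=$ P R b a  input=a b a b $  — match a
step 6: stack=$ P R b  input=b a b $  — match b
step 7: stack=$ P R  input=a b $  — expand R -> a a Q
step 8: stack=$ P Q a a  input=a b $  — match a
step 9: stack=$ P Q a  input=b $  — error: top is terminal a but lookahead is b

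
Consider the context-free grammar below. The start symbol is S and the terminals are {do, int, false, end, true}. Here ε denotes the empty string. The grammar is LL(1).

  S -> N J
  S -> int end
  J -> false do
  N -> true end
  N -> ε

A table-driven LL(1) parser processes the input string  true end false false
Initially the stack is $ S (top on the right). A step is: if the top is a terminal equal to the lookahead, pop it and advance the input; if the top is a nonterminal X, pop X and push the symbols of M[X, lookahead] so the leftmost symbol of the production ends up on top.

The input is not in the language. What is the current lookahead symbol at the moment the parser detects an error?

false

     Stack         Input                   Action
  1  $ S           true end false false $  expand S -> N J
  2  $ J N         true end false false $  expand N -> true end
  3  $ J end true  true end false false $  match true
  4  $ J end       end false false $       match end
  5  $ J           false false $           expand J -> false do
  6  $ do false    false false $           match false
  7  $ do          false $                 error: top is terminal do but lookahead is false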